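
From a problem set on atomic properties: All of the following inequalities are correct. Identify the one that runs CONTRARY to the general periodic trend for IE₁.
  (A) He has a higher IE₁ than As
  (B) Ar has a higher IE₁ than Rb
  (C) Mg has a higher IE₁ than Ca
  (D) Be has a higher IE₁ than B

(D)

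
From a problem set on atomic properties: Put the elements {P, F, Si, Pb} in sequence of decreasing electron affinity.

F > Si > P > Pb

F is in period 2, group 17; Si is in period 3, group 14; P is in period 3, group 15; Pb is in period 6, group 14.
EA tends to increase across a period and decrease down a group, though the pattern is less regular than for IE or radius.
Neither a single period nor a single group — weigh both effects.
P > Pb: relative to Pb, both the across-period and down-group shifts push P's electron affinity up.
Si > P: this pair runs against the simple trend — see the exception note.
F > Si: relative to Si, both the across-period and down-group shifts push F's electron affinity up.
Note the exception: Si has a higher electron affinity than P, contrary to the simple trend — adding an electron to P's half-filled 3p³ is unfavourable, so Si (3p²) has the more exothermic EA.
For reference (kJ/mol): F 328, Si 134, P 72, Pb 35.
So from highest to lowest: F > Si > P > Pb.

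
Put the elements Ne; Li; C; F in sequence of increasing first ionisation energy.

Li, C, F, Ne

Removing the outermost electron gets harder across a period and easier down a group.
All lie in period 2, so first ionization energy increases left to right.
So from lowest to highest: Li < C < F < Ne.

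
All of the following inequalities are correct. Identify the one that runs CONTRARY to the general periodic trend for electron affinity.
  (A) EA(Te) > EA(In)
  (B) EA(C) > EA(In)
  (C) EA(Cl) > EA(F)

The general trend: electron affinity increases across a period and decreases down a group.
(A) Te (period 5, group 16) vs In (period 5, group 13): the stated order agrees with the simple trend.
(B) C (period 2, group 14) vs In (period 5, group 13): the stated order agrees with the simple trend.
(C) Cl (period 3, group 17) vs F (period 2, group 17): the stated order contradicts the simple trend.
The exception is (C): F's small 2p subshell makes the incoming electron feel strong e⁻–e⁻ repulsion, so Cl actually releases more energy on gaining an electron.

(C)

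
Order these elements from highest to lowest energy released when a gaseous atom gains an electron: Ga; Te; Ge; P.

P is in period 3, group 15; Ga is in period 4, group 13; Ge is in period 4, group 14; Te is in period 5, group 16.
Electron affinity generally becomes more exothermic across a period toward the halogens and less exothermic down a group.
Here both period and group differ, so the two effects have to be weighed against each other.
P > Ga: relative to Ga, both the across-period and down-group shifts push P's electron affinity up.
Ge > P: this pair runs against the simple trend — see the exception note.
Te > Ge: the two effects oppose for this pair; the across-period effect wins (190 vs 119 kJ/mol).
Note the exception: Ge has a higher electron affinity than P, contrary to the simple trend — adding an electron to P's half-filled np³ subshell costs electron-pairing energy.
For reference (kJ/mol): P 72, Ga 29, Ge 119, Te 190.
So from highest to lowest: Te > Ge > P > Ga.

Te > Ge > P > Ga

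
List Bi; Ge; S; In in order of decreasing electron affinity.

S is in period 3, group 16; Ge is in period 4, group 14; In is in period 5, group 13; Bi is in period 6, group 15.
Electron affinity generally becomes more exothermic across a period toward the halogens and less exothermic down a group.
Neither a single period nor a single group — weigh both effects.
Bi > In: period and group pull opposite ways; the across-period shift dominates (91 vs 29 kJ/mol).
Ge > Bi: the two effects oppose for this pair; the down-group effect wins (119 vs 91 kJ/mol).
S > Ge: both effects reinforce here, so S is clearly the higher of the two.
Tabulated electron affinity (kJ/mol): S 200, Ge 119, In 29, Bi 91.
So from highest to lowest: S > Ge > Bi > In.

S > Ge > Bi > In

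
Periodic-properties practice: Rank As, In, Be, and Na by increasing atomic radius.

Be, As, In, Na

Be is in period 2, group 2; Na is in period 3, group 1; As is in period 4, group 15; In is in period 5, group 13.
Radius decreases left→right (rising Z_eff, same n) and increases top→bottom (higher n).
Here both period and group differ, so the two effects have to be weighed against each other.
As > Be: the two effects oppose for this pair; the down-group effect wins (121 vs 102 pm).
In > As: both effects reinforce here, so In is clearly the larger of the two.
Na > In: period and group pull opposite ways; the across-period shift dominates (155 vs 142 pm).
For reference (pm): Be 102, Na 155, As 121, In 142.
So from smallest to largest: Be < As < In < Na.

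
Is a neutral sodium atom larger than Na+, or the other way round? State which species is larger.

Na

Forming Na+ removes 1 electron from Na. Fewer electrons for the same nuclear charge means less shielding and a higher Z_eff on the remaining electrons, and for main-group metals the entire outer shell is lost.
A cation is smaller than its parent atom: Na+ < Na.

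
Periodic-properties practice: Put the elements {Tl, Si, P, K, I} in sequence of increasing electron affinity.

Tl, K, P, Si, I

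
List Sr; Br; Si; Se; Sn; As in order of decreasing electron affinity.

Br, Se, Si, Sn, As, Sr

Si is in period 3, group 14; As is in period 4, group 15; Se is in period 4, group 16; Br is in period 4, group 17; Sr is in period 5, group 2; Sn is in period 5, group 14.
Electron affinity generally becomes more exothermic across a period toward the halogens and less exothermic down a group.
Neither a single period nor a single group — weigh both effects.
As > Sr: both effects reinforce here, so As is clearly the higher of the two.
Sn > As: this pair runs against the simple trend — see the exception note.
Si > Sn: they share group 14; the group trend gives Si the larger value.
Se > Si: period and group pull opposite ways; the across-period shift dominates (195 vs 134 kJ/mol).
Br > Se: both are in period 4; the period trend gives Br the larger value.
Note the exception: Sn has a higher electron affinity than As, contrary to the simple trend — adding an electron to As's half-filled np³ subshell costs electron-pairing energy.
Approximate values (kJ/mol): Si 134, As 78, Se 195, Br 325, Sr 5, Sn 107.
So from highest to lowest: Br > Se > Si > Sn > As > Sr.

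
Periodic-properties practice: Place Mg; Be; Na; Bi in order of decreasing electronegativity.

Bi > Be > Mg > Na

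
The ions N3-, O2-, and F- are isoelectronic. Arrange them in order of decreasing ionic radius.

All of these have 10 electrons, so size is governed by nuclear charge alone: the more protons, the stronger the pull on the same electron cloud, and the smaller the ion.
Nuclear charges: F- (Z=9), O2- (Z=8), N3- (Z=7).
Largest to smallest: N3- > O2- > F-.

N3- > O2- > F-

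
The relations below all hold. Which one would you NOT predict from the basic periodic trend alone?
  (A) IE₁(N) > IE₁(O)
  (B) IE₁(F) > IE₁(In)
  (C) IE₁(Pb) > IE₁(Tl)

The general trend: IE₁ increases across a period and decreases down a group.
(A) N (period 2, group 15) vs O (period 2, group 16): the stated order contradicts the simple trend.
(B) F (period 2, group 17) vs In (period 5, group 13): the stated order agrees with the simple trend.
(C) Pb (period 6, group 14) vs Tl (period 6, group 13): the stated order agrees with the simple trend.
The exception is (A): pairing an electron in O's 2p⁴ costs repulsion energy, so O ionizes more easily than half-filled N (2p³).

(A)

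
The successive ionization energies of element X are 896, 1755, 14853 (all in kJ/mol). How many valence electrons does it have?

2

Look for the largest jump between consecutive ionization energies: IE3/IE2 ≈ 8.5, far larger than any earlier ratio.
That jump marks the point where a core electron is being removed. So the atom has 2 valence electrons.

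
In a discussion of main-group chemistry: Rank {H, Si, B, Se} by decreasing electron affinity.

Se, Si, H, B

H is in period 1, group 1; B is in period 2, group 13; Si is in period 3, group 14; Se is in period 4, group 16.
Adding an electron releases more energy for atoms nearer the top right (short of the noble gases).
These span different periods and groups, so the two trends combine.
H > B: the two effects oppose for this pair; the down-group effect wins (73 vs 27 kJ/mol).
Si > H: the two effects oppose for this pair; the across-period effect wins (134 vs 73 kJ/mol).
Se > Si: the two effects oppose for this pair; the across-period effect wins (195 vs 134 kJ/mol).
Tabulated electron affinity (kJ/mol): H 73, B 27, Si 134, Se 195.
So from highest to lowest: Se > Si > H > B.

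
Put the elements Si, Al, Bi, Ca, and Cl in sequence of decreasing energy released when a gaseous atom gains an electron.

Cl > Si > Bi > Al > Ca

Al is in period 3, group 13; Si is in period 3, group 14; Cl is in period 3, group 17; Ca is in period 4, group 2; Bi is in period 6, group 15.
Electron affinity generally becomes more exothermic across a period toward the halogens and less exothermic down a group.
Neither a single period nor a single group — weigh both effects.
Al > Ca: both effects reinforce here, so Al is clearly the higher of the two.
Bi > Al: period and group pull opposite ways; the across-period shift dominates (91 vs 42 kJ/mol).
Si > Bi: the two effects oppose for this pair; the down-group effect wins (134 vs 91 kJ/mol).
Cl > Si: both are in period 3; the period trend gives Cl the larger value.
Approximate values (kJ/mol): Al 42, Si 134, Cl 349, Ca 2, Bi 91.
So from highest to lowest: Cl > Si > Bi > Al > Ca.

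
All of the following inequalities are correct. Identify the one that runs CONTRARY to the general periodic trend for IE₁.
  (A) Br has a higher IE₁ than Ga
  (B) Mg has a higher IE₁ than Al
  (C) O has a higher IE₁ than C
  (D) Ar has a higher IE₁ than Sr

The general trend: IE₁ increases across a period and decreases down a group.
(A) Br (period 4, group 17) vs Ga (period 4, group 13): the stated order agrees with the simple trend.
(B) Mg (period 3, group 2) vs Al (period 3, group 13): the stated order contradicts the simple trend.
(C) O (period 2, group 16) vs C (period 2, group 14): the stated order agrees with the simple trend.
(D) Ar (period 3, group 18) vs Sr (period 5, group 2): the stated order agrees with the simple trend.
The exception is (B): Al's single 3p electron is easier to remove than one from Mg's filled 3s².

(B)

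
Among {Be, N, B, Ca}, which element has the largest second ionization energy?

N

IE_2 is the cost of taking one more electron from the +1 cation: Be⁺ still has 1 valence electron; N⁺ still has 4 valence electrons; B⁺ still has 2 valence electrons; Ca⁺ still has 1 valence electron.
All are still removing valence electrons, so compare the +1 ions as you would atoms: IE_2 generally rises across a period (higher Z_eff) and falls down a group (larger shell), subject to the usual subshell exceptions.
Valence configurations: Be⁺ [He]2s¹, N⁺ [He]2s²2p², B⁺ [He]2s², Ca⁺ [Ar]4s¹.
Tabulated IE_2 (kJ/mol): Be 1757, N 2856, B 2427, Ca 1145.
Hence IE_2: Ca < Be < B < N.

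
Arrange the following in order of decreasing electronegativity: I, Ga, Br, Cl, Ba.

Cl is in period 3, group 17; Ga is in period 4, group 13; Br is in period 4, group 17; I is in period 5, group 17; Ba is in period 6, group 2.
EN rises left→right (higher Z_eff, smaller atoms) and falls top→bottom (larger, more shielded atoms).
Here both period and group differ, so the two effects have to be weighed against each other.
Ga > Ba: both effects reinforce here, so Ga is clearly the higher of the two.
I > Ga: period and group pull opposite ways; the across-period shift dominates (2.66 vs 1.81).
Br > I: Br sits above I in group 17, so the down-group effect alone puts Br higher.
Cl > Br: Cl sits above Br in group 17, so the down-group effect alone puts Cl higher.
For reference (Pauling): Cl 3.16, Ga 1.81, Br 2.96, I 2.66, Ba 0.89.
So from highest to lowest: Cl > Br > I > Ga > Ba.

Cl, Br, I, Ga, Ba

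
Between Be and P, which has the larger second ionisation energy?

P

Consider each +1 ion: Be⁺ still has 1 valence electron; P⁺ still has 4 valence electrons.
All are still removing valence electrons, so compare the +1 ions as you would atoms: IE_2 generally rises across a period (higher Z_eff) and falls down a group (larger shell), subject to the usual subshell exceptions.
Valence configurations: Be⁺ [He]2s¹, P⁺ [Ne]3s²3p².
Tabulated IE_2 (kJ/mol): Be 1757, P 1907.
Overall IE_2 order: Be < P.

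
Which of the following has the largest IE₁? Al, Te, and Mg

Te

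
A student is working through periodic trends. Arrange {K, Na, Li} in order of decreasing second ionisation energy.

After 1 electron has been removed, what remains? K⁺ is the bare [Ar] core; Na⁺ is the bare [Ne] core; Li⁺ is the bare [He] core.
All of these are removing an electron from a noble-gas core or deeper; the smaller core (lower principal quantum number) is held far more tightly, and within a period the higher nuclear charge binds the same core more tightly.
Approximate IE_2 values (kJ/mol): K 3052, Na 4562, Li 7298.
Putting it together, IE_2: K < Na < Li.

Li > Na > K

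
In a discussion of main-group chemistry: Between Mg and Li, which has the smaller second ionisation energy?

After 1 electron has been removed, what remains? Mg⁺ still has 1 valence electron; Li⁺ is the bare [He] core.
Breaking into a closed-shell core is much more expensive than removing a leftover valence electron — Li has the largest IE_2 here.
Approximate IE_2 values (kJ/mol): Mg 1451, Li 7298.
So the second ionization energies run Mg < Li.

Mg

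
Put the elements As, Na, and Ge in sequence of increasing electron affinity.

Na < As < Ge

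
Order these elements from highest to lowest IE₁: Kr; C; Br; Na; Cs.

Kr, Br, C, Na, Cs

C is in period 2, group 14; Na is in period 3, group 1; Br is in period 4, group 17; Kr is in period 4, group 18; Cs is in period 6, group 1.
IE₁ increases left→right with effective nuclear charge and decreases top→bottom as the valence shell moves farther out.
These span different periods and groups, so the two trends combine.
Na > Cs: they share group 1; the group trend gives Na the larger value.
C > Na: relative to Na, both the across-period and down-group shifts push C's first ionization energy up.
Br > C: the two effects oppose for this pair; the across-period effect wins (1140 vs 1086 kJ/mol).
Kr > Br: both are in period 4; the period trend gives Kr the larger value.
Approximate values (kJ/mol): C 1086, Na 496, Br 1140, Kr 1351, Cs 376.
So from highest to lowest: Kr > Br > C > Na > Cs.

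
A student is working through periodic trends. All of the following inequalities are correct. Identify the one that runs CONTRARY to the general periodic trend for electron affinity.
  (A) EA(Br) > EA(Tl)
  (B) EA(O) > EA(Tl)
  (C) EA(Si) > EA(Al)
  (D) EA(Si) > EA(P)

(D)

The general trend: electron affinity increases across a period and decreases down a group.
(A) Br (period 4, group 17) vs Tl (period 6, group 13): the stated order agrees with the simple trend.
(B) O (period 2, group 16) vs Tl (period 6, group 13): the stated order agrees with the simple trend.
(C) Si (period 3, group 14) vs Al (period 3, group 13): the stated order agrees with the simple trend.
(D) Si (period 3, group 14) vs P (period 3, group 15): the stated order contradicts the simple trend.
The exception is (D): adding an electron to P's half-filled 3p³ is unfavourable, so Si (3p²) has the more exothermic EA.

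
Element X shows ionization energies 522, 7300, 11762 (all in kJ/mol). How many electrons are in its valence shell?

Look for the largest jump between consecutive ionization energies: IE2/IE1 ≈ 14.0, far larger than any earlier ratio.
That jump marks the point where a core electron is being removed. So the atom has 1 valence electron.

1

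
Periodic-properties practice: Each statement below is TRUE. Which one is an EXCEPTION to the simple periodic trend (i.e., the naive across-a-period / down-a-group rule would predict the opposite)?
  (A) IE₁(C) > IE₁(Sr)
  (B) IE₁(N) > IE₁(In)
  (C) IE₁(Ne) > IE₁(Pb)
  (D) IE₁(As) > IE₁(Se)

(D)

The general trend: first ionization energy increases across a period and decreases down a group.
(A) C (period 2, group 14) vs Sr (period 5, group 2): the stated order agrees with the simple trend.
(B) N (period 2, group 15) vs In (period 5, group 13): the stated order agrees with the simple trend.
(C) Ne (period 2, group 18) vs Pb (period 6, group 14): the stated order agrees with the simple trend.
(D) As (period 4, group 15) vs Se (period 4, group 16): the stated order contradicts the simple trend.
The exception is (D): Se (4p⁴) ionizes more easily than half-filled As (4p³).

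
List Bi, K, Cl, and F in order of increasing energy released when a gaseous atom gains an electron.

K < Bi < F < Cl

F is in period 2, group 17; Cl is in period 3, group 17; K is in period 4, group 1; Bi is in period 6, group 15.
EA tends to increase across a period and decrease down a group, though the pattern is less regular than for IE or radius.
Neither a single period nor a single group — weigh both effects.
Bi > K: period and group pull opposite ways; the across-period shift dominates (91 vs 48 kJ/mol).
F > Bi: both effects reinforce here, so F is clearly the higher of the two.
Cl > F: this pair runs against the simple trend — see the exception note.
Note the exception: Cl has a higher electron affinity than F, contrary to the simple trend — F's small 2p subshell makes the incoming electron feel strong e⁻–e⁻ repulsion, so Cl actually releases more energy on gaining an electron.
For reference (kJ/mol): F 328, Cl 349, K 48, Bi 91.
So from lowest to highest: K < Bi < F < Cl.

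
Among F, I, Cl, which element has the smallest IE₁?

I

F is in period 2, group 17; Cl is in period 3, group 17; I is in period 5, group 17.
First ionization energy rises across a period (greater Z_eff holds electrons more tightly) and falls down a group (valence electrons are farther from the nucleus).
All are in group 17, so first ionization energy increases up the group.
The smallest IE₁ among these belongs to I.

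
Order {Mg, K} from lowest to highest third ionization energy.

K, Mg

After 2 electrons have been removed, what remains? Mg²⁺ is the bare [Ne] core; K²⁺ is already 1 electron into the core.
All of these are removing an electron from a noble-gas core or deeper; the smaller core (lower principal quantum number) is held far more tightly, and within a period the higher nuclear charge binds the same core more tightly.
Tabulated IE_3 (kJ/mol): Mg 7733, K 4420.
So the third ionization energies run K < Mg.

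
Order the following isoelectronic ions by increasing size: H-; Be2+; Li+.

Be2+, Li+, H-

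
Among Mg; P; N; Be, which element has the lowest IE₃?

P

After 2 electrons have been removed, what remains? Mg²⁺ is the bare [Ne] core; P²⁺ still has 3 valence electrons; N²⁺ still has 3 valence electrons; Be²⁺ is the bare [He] core.
Breaking into a closed-shell core is much more expensive than removing a leftover valence electron — Mg and Be have the largest IE_3 here.
Valence configurations: P²⁺ [Ne]3s²3p¹, N²⁺ [He]2s²2p¹.
Approximate IE_3 values (kJ/mol): Mg 7733, P 2914, N 4578, Be 14849.
Overall IE_3 order: P < N < Mg < Be.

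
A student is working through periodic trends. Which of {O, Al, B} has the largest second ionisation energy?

Consider each +1 ion: O⁺ still has 5 valence electrons; Al⁺ still has 2 valence electrons; B⁺ still has 2 valence electrons.
All are still removing valence electrons, so compare the +1 ions as you would atoms: IE_2 generally rises across a period (higher Z_eff) and falls down a group (larger shell), subject to the usual subshell exceptions.
Valence configurations: O⁺ [He]2s²2p³, Al⁺ [Ne]3s², B⁺ [He]2s².
The numbers (kJ/mol): O 3388, Al 1817, B 2427.
So the second ionization energies run Al < B < O.

O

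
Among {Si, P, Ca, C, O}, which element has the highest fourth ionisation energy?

After 3 electrons have been removed, what remains? Si³⁺ still has 1 valence electron; P³⁺ still has 2 valence electrons; Ca³⁺ is already 1 electron into the core; C³⁺ still has 1 valence electron; O³⁺ still has 3 valence electrons.
Usually core removal costs more than valence removal, but here the competition is close: a tightly held n=2 valence electron can cost more to remove than an n=3 core electron, so the actual values have to decide it.
Valence configurations: Si³⁺ [Ne]3s¹, P³⁺ [Ne]3s², C³⁺ [He]2s¹, O³⁺ [He]2s²2p¹.
Tabulated IE_4 (kJ/mol): Si 4356, P 4964, Ca 6491, C 6223, O 7469.
Putting it together, IE_4: Si < P < C < Ca < O.

O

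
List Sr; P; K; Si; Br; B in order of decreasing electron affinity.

B is in period 2, group 13; Si is in period 3, group 14; P is in period 3, group 15; K is in period 4, group 1; Br is in period 4, group 17; Sr is in period 5, group 2.
Atoms with high Z_eff and room in the valence shell (especially the halogens) have the most exothermic electron affinities.
Here both period and group differ, so the two effects have to be weighed against each other.
B > Sr: both effects reinforce here, so B is clearly the higher of the two.
K > B: this pair runs against the simple trend — see the exception note.
P > K: relative to K, both the across-period and down-group shifts push P's electron affinity up.
Si > P: this pair runs against the simple trend — see the exception note.
Br > Si: period and group pull opposite ways; the across-period shift dominates (325 vs 134 kJ/mol).
Note the exception: K has a higher electron affinity than B, contrary to the simple trend — B's ns²np¹ configuration gives only a small electron affinity — the sparsely filled np subshell binds an added electron weakly.
Note the exception: Si has a higher electron affinity than P, contrary to the simple trend — adding an electron to P's half-filled 3p³ is unfavourable, so Si (3p²) has the more exothermic EA.
Approximate values (kJ/mol): B 27, Si 134, P 72, K 48, Br 325, Sr 5.
So from highest to lowest: Br > Si > P > K > B > Sr.

Br > Si > P > K > B > Sr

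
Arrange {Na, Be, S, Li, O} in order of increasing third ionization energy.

S < O < Na < Li < Be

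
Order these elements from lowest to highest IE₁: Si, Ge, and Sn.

Si is in period 3, group 14; Ge is in period 4, group 14; Sn is in period 5, group 14.
First ionization energy rises across a period (greater Z_eff holds electrons more tightly) and falls down a group (valence electrons are farther from the nucleus).
All are in group 14, so first ionization energy increases up the group.
So from lowest to highest: Sn < Ge < Si.

Sn < Ge < Si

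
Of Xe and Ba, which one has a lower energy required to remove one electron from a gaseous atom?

Ba

Xe is in period 5, group 18; Ba is in period 6, group 2.
Removing the outermost electron gets harder across a period and easier down a group.
Neither a single period nor a single group — weigh both effects.
Xe > Ba: relative to Ba, both the across-period and down-group shifts push Xe's first ionization energy up.
Tabulated first ionization energy (kJ/mol): Xe 1170, Ba 503.
So Ba has the lower energy required to remove one electron from a gaseous atom (Ba < Xe).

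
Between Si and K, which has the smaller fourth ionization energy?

Consider each +3 ion: Si³⁺ still has 1 valence electron; K³⁺ is already 2 electrons into the core.
Pulling an electron out of a noble-gas core costs far more than removing a remaining valence electron, so K sits at the high end of IE_4.
Tabulated IE_4 (kJ/mol): Si 4356, K 5877.
Hence IE_4: Si < K.

Si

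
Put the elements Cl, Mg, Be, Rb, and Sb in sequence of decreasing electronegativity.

Atoms toward the upper right of the periodic table pull bonding electrons most strongly.
Neither a single period nor a single group — weigh both effects.
Mg > Rb: both effects reinforce here, so Mg is clearly the higher of the two.
Be > Mg: Be sits above Mg in group 2, so the down-group effect alone puts Be higher.
Sb > Be: the two effects oppose for this pair; the across-period effect wins (2.05 vs 1.57).
Cl > Sb: both effects reinforce here, so Cl is clearly the higher of the two.
For reference (Pauling): Be 1.57, Mg 1.31, Cl 3.16, Rb 0.82, Sb 2.05.
So from highest to lowest: Cl > Sb > Be > Mg > Rb.

Cl > Sb > Be > Mg > Rb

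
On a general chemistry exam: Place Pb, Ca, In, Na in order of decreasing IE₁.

Na is in period 3, group 1; Ca is in period 4, group 2; In is in period 5, group 13; Pb is in period 6, group 14.
Removing the outermost electron gets harder across a period and easier down a group.
A diagonal step moves right (one effect) and down (the opposite effect) at once.
In > Na: period and group pull opposite ways; the across-period shift dominates (558 vs 496 kJ/mol).
Ca > In: the two effects oppose for this pair; the down-group effect wins (590 vs 558 kJ/mol).
Pb > Ca: period and group pull opposite ways; the across-period shift dominates (716 vs 590 kJ/mol).
Tabulated first ionization energy (kJ/mol): Na 496, Ca 590, In 558, Pb 716.
So from highest to lowest: Pb > Ca > In > Na.

Pb, Ca, In, Na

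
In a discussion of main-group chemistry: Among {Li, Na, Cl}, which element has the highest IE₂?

Li

IE_2 is the cost of taking one more electron from the +1 cation: Li⁺ is the bare [He] core; Na⁺ is the bare [Ne] core; Cl⁺ still has 6 valence electrons.
Breaking into a closed-shell core is much more expensive than removing a leftover valence electron — Na and Li have the largest IE_2 here.
Tabulated IE_2 (kJ/mol): Li 7298, Na 4562, Cl 2298.
Hence IE_2: Cl < Na < Li.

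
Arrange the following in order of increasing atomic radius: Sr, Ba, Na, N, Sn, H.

H, N, Sn, Na, Sr, Ba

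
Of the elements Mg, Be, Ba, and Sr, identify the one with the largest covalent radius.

Be is in period 2, group 2; Mg is in period 3, group 2; Sr is in period 5, group 2; Ba is in period 6, group 2.
Moving right in a period, electrons are added to the same shell under a stronger nuclear pull, so atoms get smaller; moving down, a new shell is opened and atoms get larger.
All are in group 2, so atomic radius increases down the group.
The largest covalent radius among these belongs to Ba.

Ba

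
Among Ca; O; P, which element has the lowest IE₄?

P

The fourth ionization energy removes an electron from the +3 ion. For each element: Ca³⁺ is already 1 electron into the core; O³⁺ still has 3 valence electrons; P³⁺ still has 2 valence electrons.
Usually core removal costs more than valence removal, but here the competition is close: a tightly held n=2 valence electron can cost more to remove than an n=3 core electron, so the actual values have to decide it.
Valence configurations: O³⁺ [He]2s²2p¹, P³⁺ [Ne]3s².
The numbers (kJ/mol): Ca 6491, O 7469, P 4964.
Putting it together, IE_4: P < Ca < O.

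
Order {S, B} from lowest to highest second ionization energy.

S < B

The second ionization energy removes an electron from the +1 ion. For each element: S⁺ still has 5 valence electrons; B⁺ still has 2 valence electrons.
All are still removing valence electrons, so compare the +1 ions as you would atoms: IE_2 generally rises across a period (higher Z_eff) and falls down a group (larger shell), subject to the usual subshell exceptions.
Valence configurations: S⁺ [Ne]3s²3p³, B⁺ [He]2s².
Approximate IE_2 values (kJ/mol): S 2252, B 2427.
Putting it together, IE_2: S < B.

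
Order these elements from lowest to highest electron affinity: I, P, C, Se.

P < C < Se < I

C is in period 2, group 14; P is in period 3, group 15; Se is in period 4, group 16; I is in period 5, group 17.
Electron affinity generally becomes more exothermic across a period toward the halogens and less exothermic down a group.
A diagonal step moves right (one effect) and down (the opposite effect) at once.
C > P: the two effects oppose for this pair; the down-group effect wins (122 vs 72 kJ/mol).
Se > C: period and group pull opposite ways; the across-period shift dominates (195 vs 122 kJ/mol).
I > Se: period and group pull opposite ways; the across-period shift dominates (295 vs 195 kJ/mol).
Tabulated electron affinity (kJ/mol): C 122, P 72, Se 195, I 295.
So from lowest to highest: P < C < Se < I.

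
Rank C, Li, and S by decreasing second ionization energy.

IE_2 is the cost of taking one more electron from the +1 cation: C⁺ still has 3 valence electrons; Li⁺ is the bare [He] core; S⁺ still has 5 valence electrons.
Breaking into a closed-shell core is much more expensive than removing a leftover valence electron — Li has the largest IE_2 here.
Valence configurations: C⁺ [He]2s²2p¹, S⁺ [Ne]3s²3p³.
Approximate IE_2 values (kJ/mol): C 2353, Li 7298, S 2252.
So the second ionization energies run S < C < Li.

Li > C > S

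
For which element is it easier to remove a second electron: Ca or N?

Ca

Consider each +1 ion: Ca⁺ still has 1 valence electron; N⁺ still has 4 valence electrons.
All are still removing valence electrons, so compare the +1 ions as you would atoms: IE_2 generally rises across a period (higher Z_eff) and falls down a group (larger shell), subject to the usual subshell exceptions.
Valence configurations: Ca⁺ [Ar]4s¹, N⁺ [He]2s²2p².
The numbers (kJ/mol): Ca 1145, N 2856.
Hence IE_2: Ca < N.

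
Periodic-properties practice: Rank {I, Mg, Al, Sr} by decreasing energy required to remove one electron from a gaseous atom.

I, Mg, Al, Sr

IE₁ increases left→right with effective nuclear charge and decreases top→bottom as the valence shell moves farther out.
Neither a single period nor a single group — weigh both effects.
Al > Sr: both effects reinforce here, so Al is clearly the higher of the two.
Mg > Al: this pair runs against the simple trend — see the exception note.
I > Mg: the two effects oppose for this pair; the across-period effect wins (1008 vs 738 kJ/mol).
Note the exception: Mg has a higher first ionization energy than Al, contrary to the simple trend — Al's single 3p electron is easier to remove than one from Mg's filled 3s².
Tabulated first ionization energy (kJ/mol): Mg 738, Al 578, Sr 550, I 1008.
So from highest to lowest: I > Mg > Al > Sr.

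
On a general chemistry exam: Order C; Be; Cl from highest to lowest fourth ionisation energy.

The fourth ionization energy removes an electron from the +3 ion. For each element: C³⁺ still has 1 valence electron; Be³⁺ is already 1 electron into the core; Cl³⁺ still has 4 valence electrons.
Pulling an electron out of a noble-gas core costs far more than removing a remaining valence electron, so Be sits at the high end of IE_4.
Valence configurations: C³⁺ [He]2s¹, Cl³⁺ [Ne]3s²3p².
The numbers (kJ/mol): C 6223, Be 21007, Cl 5159.
Overall IE_4 order: Cl < C < Be.

Be > C > Cl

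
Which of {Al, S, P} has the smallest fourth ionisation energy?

S

IE_4 is the cost of taking one more electron from the +3 cation: Al³⁺ is the bare [Ne] core; S³⁺ still has 3 valence electrons; P³⁺ still has 2 valence electrons.
Pulling an electron out of a noble-gas core costs far more than removing a remaining valence electron, so Al sits at the high end of IE_4.
Valence configurations: S³⁺ [Ne]3s²3p¹, P³⁺ [Ne]3s².
S³⁺ loses a lone 3p electron whereas P³⁺ must break into a filled 3s² pair, so IE_4(P) > IE_4(S) even though S has the higher nuclear charge.
The numbers (kJ/mol): Al 11577, S 4556, P 4964.
Putting it together, IE_4: S < P < Al.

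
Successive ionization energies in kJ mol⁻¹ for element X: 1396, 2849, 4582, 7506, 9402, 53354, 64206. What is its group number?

Group 15

Look for the largest jump between consecutive ionization energies: IE6/IE5 ≈ 5.7, far larger than any earlier ratio.
That jump marks the point where a core electron is being removed. So the atom has 5 valence electrons.
A main-group element with 5 valence electrons is in group 15.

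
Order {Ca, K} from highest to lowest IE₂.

K, Ca

Consider each +1 ion: Ca⁺ still has 1 valence electron; K⁺ is the bare [Ar] core.
Pulling an electron out of a noble-gas core costs far more than removing a remaining valence electron, so K sits at the high end of IE_2.
Approximate IE_2 values (kJ/mol): Ca 1145, K 3052.
Hence IE_2: Ca < K.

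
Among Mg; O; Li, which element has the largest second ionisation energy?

IE_2 is the cost of taking one more electron from the +1 cation: Mg⁺ still has 1 valence electron; O⁺ still has 5 valence electrons; Li⁺ is the bare [He] core.
Breaking into a closed-shell core is much more expensive than removing a leftover valence electron — Li has the largest IE_2 here.
Valence configurations: Mg⁺ [Ne]3s¹, O⁺ [He]2s²2p³.
Tabulated IE_2 (kJ/mol): Mg 1451, O 3388, Li 7298.
Putting it together, IE_2: Mg < O < Li.

Li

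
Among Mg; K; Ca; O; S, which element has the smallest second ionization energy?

Ca

After 1 electron has been removed, what remains? Mg⁺ still has 1 valence electron; K⁺ is the bare [Ar] core; Ca⁺ still has 1 valence electron; O⁺ still has 5 valence electrons; S⁺ still has 5 valence electrons.
Usually core removal costs more than valence removal, but here the competition is close: a tightly held n=2 valence electron can cost more to remove than an n=3 core electron, so the actual values have to decide it.
Valence configurations: Mg⁺ [Ne]3s¹, Ca⁺ [Ar]4s¹, O⁺ [He]2s²2p³, S⁺ [Ne]3s²3p³.
The numbers (kJ/mol): Mg 1451, K 3052, Ca 1145, O 3388, S 2252.
So the second ionization energies run Ca < Mg < S < K < O.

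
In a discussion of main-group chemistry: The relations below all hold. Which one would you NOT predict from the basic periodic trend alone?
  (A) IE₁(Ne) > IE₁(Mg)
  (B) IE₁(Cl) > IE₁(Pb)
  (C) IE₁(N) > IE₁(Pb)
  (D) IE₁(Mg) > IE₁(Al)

(D)

The general trend: first ionization energy increases across a period and decreases down a group.
(A) Ne (period 2, group 18) vs Mg (period 3, group 2): the stated order agrees with the simple trend.
(B) Cl (period 3, group 17) vs Pb (period 6, group 14): the stated order agrees with the simple trend.
(C) N (period 2, group 15) vs Pb (period 6, group 14): the stated order agrees with the simple trend.
(D) Mg (period 3, group 2) vs Al (period 3, group 13): the stated order contradicts the simple trend.
The exception is (D): Al's single 3p electron is easier to remove than one from Mg's filled 3s².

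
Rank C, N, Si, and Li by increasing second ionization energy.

After 1 electron has been removed, what remains? C⁺ still has 3 valence electrons; N⁺ still has 4 valence electrons; Si⁺ still has 3 valence electrons; Li⁺ is the bare [He] core.
Core electrons are held far more tightly than valence electrons, so Li tops the IE_2 order.
Valence configurations: C⁺ [He]2s²2p¹, N⁺ [He]2s²2p², Si⁺ [Ne]3s²3p¹.
Tabulated IE_2 (kJ/mol): C 2353, N 2856, Si 1577, Li 7298.
So the second ionization energies run Si < C < N < Li.

Si < C < N < Li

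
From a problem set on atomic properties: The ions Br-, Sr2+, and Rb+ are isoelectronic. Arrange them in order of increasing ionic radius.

All of these have 36 electrons, so size is governed by nuclear charge alone: the more protons, the stronger the pull on the same electron cloud, and the smaller the ion.
Nuclear charges: Sr2+ (Z=38), Rb+ (Z=37), Br- (Z=35).
Smallest to largest: Sr2+ < Rb+ < Br-.

Sr2+, Rb+, Br-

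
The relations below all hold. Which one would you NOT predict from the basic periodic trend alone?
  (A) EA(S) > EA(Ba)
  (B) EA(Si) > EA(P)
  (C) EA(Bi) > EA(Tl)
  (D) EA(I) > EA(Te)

(B)

The general trend: electron affinity increases across a period and decreases down a group.
(A) S (period 3, group 16) vs Ba (period 6, group 2): the stated order agrees with the simple trend.
(B) Si (period 3, group 14) vs P (period 3, group 15): the stated order contradicts the simple trend.
(C) Bi (period 6, group 15) vs Tl (period 6, group 13): the stated order agrees with the simple trend.
(D) I (period 5, group 17) vs Te (period 5, group 16): the stated order agrees with the simple trend.
The exception is (B): adding an electron to P's half-filled 3p³ is unfavourable, so Si (3p²) has the more exothermic EA.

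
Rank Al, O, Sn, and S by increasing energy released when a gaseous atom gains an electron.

O is in period 2, group 16; Al is in period 3, group 13; S is in period 3, group 16; Sn is in period 5, group 14.
Electron affinity generally becomes more exothermic across a period toward the halogens and less exothermic down a group.
Neither a single period nor a single group — weigh both effects.
Sn > Al: the two effects oppose for this pair; the across-period effect wins (107 vs 42 kJ/mol).
O > Sn: relative to Sn, both the across-period and down-group shifts push O's electron affinity up.
S > O: this pair runs against the simple trend — see the exception note.
Note the exception: S has a higher electron affinity than O, contrary to the simple trend — the compact 2p subshell of O repels the added electron more than S's larger 3p does.
Tabulated electron affinity (kJ/mol): O 141, Al 42, S 200, Sn 107.
So from lowest to highest: Al < Sn < O < S.

Al < Sn < O < S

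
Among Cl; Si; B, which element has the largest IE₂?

The second ionization energy removes an electron from the +1 ion. For each element: Cl⁺ still has 6 valence electrons; Si⁺ still has 3 valence electrons; B⁺ still has 2 valence electrons.
All are still removing valence electrons, so compare the +1 ions as you would atoms: IE_2 generally rises across a period (higher Z_eff) and falls down a group (larger shell), subject to the usual subshell exceptions.
Valence configurations: Cl⁺ [Ne]3s²3p⁴, Si⁺ [Ne]3s²3p¹, B⁺ [He]2s².
Tabulated IE_2 (kJ/mol): Cl 2298, Si 1577, B 2427.
Hence IE_2: Si < Cl < B.

B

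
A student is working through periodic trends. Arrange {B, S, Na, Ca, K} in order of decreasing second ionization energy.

Consider each +1 ion: B⁺ still has 2 valence electrons; S⁺ still has 5 valence electrons; Na⁺ is the bare [Ne] core; Ca⁺ still has 1 valence electron; K⁺ is the bare [Ar] core.
Pulling an electron out of a noble-gas core costs far more than removing a remaining valence electron, so K and Na sit at the high end of IE_2.
Valence configurations: B⁺ [He]2s², S⁺ [Ne]3s²3p³, Ca⁺ [Ar]4s¹.
Approximate IE_2 values (kJ/mol): B 2427, S 2252, Na 4562, Ca 1145, K 3052.
Hence IE_2: Ca < S < B < K < Na.

Na > K > B > S > Ca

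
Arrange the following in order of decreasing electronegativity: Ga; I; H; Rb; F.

F > I > H > Ga > Rb

H is in period 1, group 1; F is in period 2, group 17; Ga is in period 4, group 13; Rb is in period 5, group 1; I is in period 5, group 17.
EN rises left→right (higher Z_eff, smaller atoms) and falls top→bottom (larger, more shielded atoms).
Here both period and group differ, so the two effects have to be weighed against each other.
Ga > Rb: both effects reinforce here, so Ga is clearly the higher of the two.
H > Ga: the two effects oppose for this pair; the down-group effect wins (2.20 vs 1.81).
I > H: period and group pull opposite ways; the across-period shift dominates (2.66 vs 2.20).
F > I: F sits above I in group 17, so the down-group effect alone puts F higher.
For reference (Pauling): H 2.20, F 3.98, Ga 1.81, Rb 0.82, I 2.66.
So from highest to lowest: F > I > H > Ga > Rb.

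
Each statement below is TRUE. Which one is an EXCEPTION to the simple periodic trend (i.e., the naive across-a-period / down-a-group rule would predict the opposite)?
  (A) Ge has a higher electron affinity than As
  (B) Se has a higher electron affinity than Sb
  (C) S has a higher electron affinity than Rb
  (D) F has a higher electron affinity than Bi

(A)

The general trend: electron affinity increases across a period and decreases down a group.
(A) Ge (period 4, group 14) vs As (period 4, group 15): the stated order contradicts the simple trend.
(B) Se (period 4, group 16) vs Sb (period 5, group 15): the stated order agrees with the simple trend.
(C) S (period 3, group 16) vs Rb (period 5, group 1): the stated order agrees with the simple trend.
(D) F (period 2, group 17) vs Bi (period 6, group 15): the stated order agrees with the simple trend.
The exception is (A): adding an electron to As's half-filled 4p³ is unfavourable, so Ge (4p²) has the more exothermic EA.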